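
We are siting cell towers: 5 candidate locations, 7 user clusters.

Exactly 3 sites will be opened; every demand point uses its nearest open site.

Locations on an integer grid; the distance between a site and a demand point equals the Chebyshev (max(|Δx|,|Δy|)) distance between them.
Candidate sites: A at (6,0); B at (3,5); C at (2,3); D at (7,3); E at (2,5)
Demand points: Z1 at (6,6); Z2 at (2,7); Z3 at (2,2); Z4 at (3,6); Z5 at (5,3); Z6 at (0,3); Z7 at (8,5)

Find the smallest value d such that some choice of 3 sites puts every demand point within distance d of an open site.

Open {A, B, D}.
  Farthest demand point is Z1 at distance 3 (to B); all others are ≤ 3.
With {A, D, E} the worst case is 3.
With {B, C, D} the worst case is 3.
No size-3 selection achieves below 3.

3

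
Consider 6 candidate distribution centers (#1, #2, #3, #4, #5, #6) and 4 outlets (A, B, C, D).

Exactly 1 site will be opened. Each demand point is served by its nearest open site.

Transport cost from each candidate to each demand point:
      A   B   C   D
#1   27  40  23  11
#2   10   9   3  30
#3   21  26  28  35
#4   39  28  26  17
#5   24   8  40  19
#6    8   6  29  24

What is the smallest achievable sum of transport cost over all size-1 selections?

52

Open {#2}.
  A→#2 10, B→#2 9, C→#2 3, D→#2 30  ⇒ total 52.
Compare {#6}: total 67.
Compare {#5}: total 91.
No size-1 selection does better; minimum is 52.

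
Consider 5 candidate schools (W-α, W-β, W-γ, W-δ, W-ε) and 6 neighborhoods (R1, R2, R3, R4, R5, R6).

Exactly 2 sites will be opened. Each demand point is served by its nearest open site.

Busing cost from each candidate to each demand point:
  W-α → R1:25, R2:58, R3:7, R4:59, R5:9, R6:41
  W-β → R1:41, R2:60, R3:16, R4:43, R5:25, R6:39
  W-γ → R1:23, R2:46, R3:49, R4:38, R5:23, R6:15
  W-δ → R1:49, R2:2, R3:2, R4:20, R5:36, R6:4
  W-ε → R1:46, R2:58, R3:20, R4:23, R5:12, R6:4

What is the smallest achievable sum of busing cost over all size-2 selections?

62

Open {W-α, W-δ}.
  R1→W-α 25, R2→W-δ 2, R3→W-δ 2, R4→W-δ 20, R5→W-α 9, R6→W-δ 4  ⇒ total 62.
Compare {W-γ, W-δ}: total 74.
Compare {W-δ, W-ε}: total 86.
No size-2 selection does better; minimum is 62.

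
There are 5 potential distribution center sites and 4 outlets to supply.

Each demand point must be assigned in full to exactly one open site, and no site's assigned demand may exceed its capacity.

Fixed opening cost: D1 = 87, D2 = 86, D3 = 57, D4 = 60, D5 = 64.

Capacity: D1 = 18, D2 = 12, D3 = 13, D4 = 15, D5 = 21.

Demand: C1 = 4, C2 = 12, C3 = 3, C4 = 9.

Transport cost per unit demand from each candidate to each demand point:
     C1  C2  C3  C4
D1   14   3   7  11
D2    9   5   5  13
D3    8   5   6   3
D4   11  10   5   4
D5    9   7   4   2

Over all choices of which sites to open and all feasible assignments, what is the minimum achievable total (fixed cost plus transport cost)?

247

Open {D3, D5}; cheapest assignment that respects the capacities:
  D3 (cap 13, load 12): C2 — cost 12×5 = 60
  D5 (cap 21, load 16): C1, C3, C4 — cost 4×9 + 3×4 + 9×2 = 66
  Shipping 126, fixed 121 → total 247.
  Any other capacity-feasible assignment to {D3, D5} ships for at least 126.
Compare {D1, D5}: its best feasible assignment gives total 253.
Compare {D1, D3}: its best feasible assignment gives total 260.
Every other set of open sites that can feasibly serve all demand totals ≥ 253 even under its best assignment. Minimum: 247.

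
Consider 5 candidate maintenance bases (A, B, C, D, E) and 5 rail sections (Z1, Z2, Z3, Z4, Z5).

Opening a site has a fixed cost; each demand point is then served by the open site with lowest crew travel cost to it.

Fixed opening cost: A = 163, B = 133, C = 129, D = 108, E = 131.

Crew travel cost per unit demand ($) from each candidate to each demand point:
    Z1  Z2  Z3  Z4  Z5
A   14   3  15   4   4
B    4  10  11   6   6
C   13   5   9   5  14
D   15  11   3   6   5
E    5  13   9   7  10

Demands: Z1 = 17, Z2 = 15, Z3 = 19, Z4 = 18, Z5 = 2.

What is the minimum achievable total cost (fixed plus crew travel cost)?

634

Open {B, D}: assign each demand point to its cheapest open site.
  Z1→B 17×4=68, Z2→B 15×10=150, Z3→D 19×3=57, Z4→B 18×6=108, Z5→D 2×5=10
  crew travel cost 393, fixed 241 → total 634.
Compare {A, B, D}: crew travel cost 250 + fixed 404 = 654.
Compare {D, E}: crew travel cost 425 + fixed 239 = 664.
Compare {A, D, E}: crew travel cost 267 + fixed 402 = 669.
All other subsets cost ≥ 654. Minimum total cost: 634.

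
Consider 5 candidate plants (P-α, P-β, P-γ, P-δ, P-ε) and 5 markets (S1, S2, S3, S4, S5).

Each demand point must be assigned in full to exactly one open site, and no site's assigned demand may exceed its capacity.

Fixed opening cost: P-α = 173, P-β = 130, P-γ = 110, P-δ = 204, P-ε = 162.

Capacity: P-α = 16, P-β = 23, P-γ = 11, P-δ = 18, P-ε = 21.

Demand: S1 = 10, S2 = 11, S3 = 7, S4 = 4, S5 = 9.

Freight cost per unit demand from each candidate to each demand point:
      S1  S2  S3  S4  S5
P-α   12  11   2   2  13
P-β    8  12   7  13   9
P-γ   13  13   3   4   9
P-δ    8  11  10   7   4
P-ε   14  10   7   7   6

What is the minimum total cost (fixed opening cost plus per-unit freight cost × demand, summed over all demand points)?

Open {P-β, P-ε}; cheapest assignment that respects the capacities:
  P-β (cap 23, load 21): S1, S2 — cost 10×8 + 11×12 = 212
  P-ε (cap 21, load 20): S3, S4, S5 — cost 7×7 + 4×7 + 9×6 = 131
  Shipping 343, fixed 292 → total 635.
  Any other capacity-feasible assignment to {P-β, P-ε} ships for at least 343.
Compare {P-β, P-γ, P-ε}: its best feasible assignment gives total 683.
Compare {P-α, P-β, P-γ}: its best feasible assignment gives total 724.
Every other set of open sites that can feasibly serve all demand totals ≥ 683 even under its best assignment. Minimum: 635.

635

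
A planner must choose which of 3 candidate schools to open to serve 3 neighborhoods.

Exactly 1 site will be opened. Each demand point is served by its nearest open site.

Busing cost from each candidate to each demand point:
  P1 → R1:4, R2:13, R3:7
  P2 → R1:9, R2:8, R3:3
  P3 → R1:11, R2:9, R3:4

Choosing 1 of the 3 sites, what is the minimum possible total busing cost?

Open {P2}.
  R1→P2 9, R2→P2 8, R3→P2 3  ⇒ total 20.
Compare {P1}: total 24.
Compare {P3}: total 24.

20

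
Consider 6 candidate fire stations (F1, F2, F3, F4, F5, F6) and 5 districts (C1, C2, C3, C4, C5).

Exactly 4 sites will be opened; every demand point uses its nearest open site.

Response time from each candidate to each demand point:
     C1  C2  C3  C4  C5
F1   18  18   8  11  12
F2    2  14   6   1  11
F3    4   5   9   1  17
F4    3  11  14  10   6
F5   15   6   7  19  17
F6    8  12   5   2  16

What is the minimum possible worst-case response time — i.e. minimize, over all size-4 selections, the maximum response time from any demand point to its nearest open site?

Open {F1, F2, F3, F4}.
  Farthest demand point is C3 at response time 6 (to F2); all others are ≤ 6.
With {F1, F2, F4, F5} the worst case is 6.
With {F1, F3, F4, F6} the worst case is 6.
No size-4 selection achieves below 6.

6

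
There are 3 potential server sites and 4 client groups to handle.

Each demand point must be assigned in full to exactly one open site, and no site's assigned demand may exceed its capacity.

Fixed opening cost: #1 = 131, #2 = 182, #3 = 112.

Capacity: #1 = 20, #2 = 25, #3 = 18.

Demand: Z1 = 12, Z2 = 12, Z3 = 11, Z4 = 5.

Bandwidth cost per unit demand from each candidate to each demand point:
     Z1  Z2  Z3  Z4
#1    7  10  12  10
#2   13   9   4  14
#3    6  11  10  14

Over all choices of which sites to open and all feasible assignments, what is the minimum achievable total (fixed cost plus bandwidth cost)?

Open {#2, #3}; cheapest assignment that respects the capacities:
  #2 (cap 25, load 23): Z2, Z3 — cost 12×9 + 11×4 = 152
  #3 (cap 18, load 17): Z1, Z4 — cost 12×6 + 5×14 = 142
  Shipping 294, fixed 294 → total 588.
  Any other capacity-feasible assignment to {#2, #3} ships for at least 294.
Compare {#1, #2}: its best feasible assignment gives total 599.
Compare {#1, #2, #3}: its best feasible assignment gives total 699.
Every other set of open sites that can feasibly serve all demand totals ≥ 599 even under its best assignment. Minimum: 588.

588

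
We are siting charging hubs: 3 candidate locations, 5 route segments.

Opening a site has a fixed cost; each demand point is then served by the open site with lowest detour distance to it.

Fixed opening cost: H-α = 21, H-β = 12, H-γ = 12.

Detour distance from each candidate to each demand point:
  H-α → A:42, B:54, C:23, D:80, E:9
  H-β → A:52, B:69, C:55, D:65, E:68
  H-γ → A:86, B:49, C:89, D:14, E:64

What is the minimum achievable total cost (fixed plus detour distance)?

170

Open {H-α, H-γ}: assign each demand point to its cheapest open site.
  A→H-α 42, B→H-γ 49, C→H-α 23, D→H-γ 14, E→H-α 9
  detour distance 137, fixed 33 → total 170.
Compare {H-α, H-β, H-γ}: detour distance 137 + fixed 45 = 182.
Compare {H-α, H-β}: detour distance 193 + fixed 33 = 226.
Compare {H-α}: detour distance 208 + fixed 21 = 229.
All other subsets cost ≥ 182. Minimum total cost: 170.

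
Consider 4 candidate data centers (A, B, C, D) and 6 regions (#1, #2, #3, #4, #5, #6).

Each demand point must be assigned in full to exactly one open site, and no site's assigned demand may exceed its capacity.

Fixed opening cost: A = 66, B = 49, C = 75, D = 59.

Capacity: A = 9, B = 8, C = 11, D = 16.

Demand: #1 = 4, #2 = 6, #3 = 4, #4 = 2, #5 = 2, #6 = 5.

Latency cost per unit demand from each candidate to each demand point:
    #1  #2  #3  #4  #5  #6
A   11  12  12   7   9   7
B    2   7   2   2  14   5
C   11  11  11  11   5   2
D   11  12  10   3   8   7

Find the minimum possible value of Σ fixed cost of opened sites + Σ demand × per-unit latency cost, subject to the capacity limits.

Open {B, D}; cheapest assignment that respects the capacities:
  B (cap 8, load 8): #1, #3 — cost 4×2 + 4×2 = 16
  D (cap 16, load 15): #2, #4, #5, #6 — cost 6×12 + 2×3 + 2×8 + 5×7 = 129
  Shipping 145, fixed 108 → total 253.
  Any other capacity-feasible assignment to {B, D} ships for at least 145.
Compare {B, C, D}: its best feasible assignment gives total 297.
Compare {A, B, C}: its best feasible assignment gives total 312.
Every other set of open sites that can feasibly serve all demand totals ≥ 297 even under its best assignment. Minimum: 253.

253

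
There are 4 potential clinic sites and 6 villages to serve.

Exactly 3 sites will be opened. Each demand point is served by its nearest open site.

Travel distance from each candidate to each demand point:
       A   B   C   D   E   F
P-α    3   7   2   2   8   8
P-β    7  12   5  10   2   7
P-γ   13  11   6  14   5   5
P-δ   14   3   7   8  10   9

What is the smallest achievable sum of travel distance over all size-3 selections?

Open {P-α, P-β, P-δ}.
  A→P-α 3, B→P-δ 3, C→P-α 2, D→P-α 2, E→P-β 2, F→P-β 7  ⇒ total 19.
Compare {P-α, P-γ, P-δ}: total 20.
Compare {P-α, P-β, P-γ}: total 21.
No size-3 selection does better; minimum is 19.

19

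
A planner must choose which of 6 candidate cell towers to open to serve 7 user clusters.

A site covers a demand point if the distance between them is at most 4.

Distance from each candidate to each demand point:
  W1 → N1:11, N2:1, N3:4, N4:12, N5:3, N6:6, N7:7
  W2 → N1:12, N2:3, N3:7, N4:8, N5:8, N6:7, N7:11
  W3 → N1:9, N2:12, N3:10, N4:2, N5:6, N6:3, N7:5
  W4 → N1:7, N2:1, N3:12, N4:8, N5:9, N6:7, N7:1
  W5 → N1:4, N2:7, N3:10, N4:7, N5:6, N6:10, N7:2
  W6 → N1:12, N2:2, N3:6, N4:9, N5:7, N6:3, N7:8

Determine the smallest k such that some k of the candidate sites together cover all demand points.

3

Coverage sets (demand points within 4 of each site):
  W1: {N2, N3, N5}
  W2: {N2}
  W3: {N4, N6}
  W4: {N2, N7}
  W5: {N1, N7}
  W6: {N2, N6}
No 2 sites suffice: every size-2 union leaves at least one demand point uncovered.
But {W1, W3, W5} covers everything, so the minimum is 3.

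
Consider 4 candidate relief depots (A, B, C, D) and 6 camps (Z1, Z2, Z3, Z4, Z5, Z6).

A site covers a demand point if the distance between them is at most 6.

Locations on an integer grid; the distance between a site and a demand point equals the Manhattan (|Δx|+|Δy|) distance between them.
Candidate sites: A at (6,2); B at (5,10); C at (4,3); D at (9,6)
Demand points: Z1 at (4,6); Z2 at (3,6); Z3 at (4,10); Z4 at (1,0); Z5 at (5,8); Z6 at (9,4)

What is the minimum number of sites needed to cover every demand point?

Coverage sets (demand points within 6 of each site):
  A: {Z1, Z6}
  B: {Z1, Z2, Z3, Z5}
  C: {Z1, Z2, Z4, Z5, Z6}
  D: {Z1, Z2, Z5, Z6}
No single site covers all 6 demand points.
But {B, C} covers everything, so the minimum is 2.

2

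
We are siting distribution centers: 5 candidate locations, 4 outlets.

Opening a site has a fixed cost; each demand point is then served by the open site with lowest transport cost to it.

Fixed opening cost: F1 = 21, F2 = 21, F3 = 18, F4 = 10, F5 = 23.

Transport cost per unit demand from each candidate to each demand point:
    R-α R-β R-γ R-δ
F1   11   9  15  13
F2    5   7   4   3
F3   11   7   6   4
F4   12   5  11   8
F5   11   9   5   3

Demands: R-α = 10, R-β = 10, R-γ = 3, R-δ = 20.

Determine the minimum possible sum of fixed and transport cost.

Open {F2, F4}: assign each demand point to its cheapest open site.
  R-α→F2 10×5=50, R-β→F4 10×5=50, R-γ→F2 3×4=12, R-δ→F2 20×3=60
  transport cost 172, fixed 31 → total 203.
Compare {F2}: transport cost 192 + fixed 21 = 213.
Compare {F2, F3, F4}: transport cost 172 + fixed 49 = 221.
Compare {F1, F2, F4}: transport cost 172 + fixed 52 = 224.
All other subsets cost ≥ 213. Minimum total cost: 203.

203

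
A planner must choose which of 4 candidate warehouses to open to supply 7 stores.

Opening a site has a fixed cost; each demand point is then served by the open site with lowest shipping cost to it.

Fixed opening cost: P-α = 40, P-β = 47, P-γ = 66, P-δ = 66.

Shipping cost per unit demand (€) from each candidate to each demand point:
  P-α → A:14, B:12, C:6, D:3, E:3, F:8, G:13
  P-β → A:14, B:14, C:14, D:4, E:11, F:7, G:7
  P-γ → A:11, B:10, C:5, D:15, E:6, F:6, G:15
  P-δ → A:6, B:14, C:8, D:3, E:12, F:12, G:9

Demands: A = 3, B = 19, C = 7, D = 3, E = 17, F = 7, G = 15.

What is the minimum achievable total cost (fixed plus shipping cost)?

Open {P-α, P-β}: assign each demand point to its cheapest open site.
  A→P-α 3×14=42, B→P-α 19×12=228, C→P-α 7×6=42, D→P-α 3×3=9, E→P-α 17×3=51, F→P-β 7×7=49, G→P-β 15×7=105
  shipping cost 526, fixed 87 → total 613.
Compare {P-α, P-β, P-γ}: shipping cost 465 + fixed 153 = 618.
Compare {P-β, P-γ}: shipping cost 519 + fixed 113 = 632.
Compare {P-α, P-δ}: shipping cost 539 + fixed 106 = 645.
All other subsets cost ≥ 618. Minimum total cost: 613.

613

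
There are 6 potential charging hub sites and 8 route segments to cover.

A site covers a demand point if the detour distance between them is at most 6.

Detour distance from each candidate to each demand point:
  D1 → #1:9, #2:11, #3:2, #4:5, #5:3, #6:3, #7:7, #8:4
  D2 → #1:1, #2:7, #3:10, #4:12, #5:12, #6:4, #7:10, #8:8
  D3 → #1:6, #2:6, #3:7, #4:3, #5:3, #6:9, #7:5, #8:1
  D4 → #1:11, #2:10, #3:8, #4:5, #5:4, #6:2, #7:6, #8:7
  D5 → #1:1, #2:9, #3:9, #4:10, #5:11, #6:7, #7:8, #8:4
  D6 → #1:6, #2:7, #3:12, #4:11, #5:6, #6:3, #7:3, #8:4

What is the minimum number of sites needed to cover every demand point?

2

Coverage sets (demand points within 6 of each site):
  D1: {#3, #4, #5, #6, #8}
  D2: {#1, #6}
  D3: {#1, #2, #4, #5, #7, #8}
  D4: {#4, #5, #6, #7}
  D5: {#1, #8}
  D6: {#1, #5, #6, #7, #8}
No single site covers all 8 demand points.
But {D1, D3} covers everything, so the minimum is 2.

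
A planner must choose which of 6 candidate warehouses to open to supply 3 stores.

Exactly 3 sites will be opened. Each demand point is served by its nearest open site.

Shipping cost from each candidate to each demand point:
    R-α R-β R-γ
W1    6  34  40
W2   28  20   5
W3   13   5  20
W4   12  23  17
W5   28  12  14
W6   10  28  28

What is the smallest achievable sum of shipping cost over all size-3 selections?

16

Open {W1, W2, W3}.
  R-α→W1 6, R-β→W3 5, R-γ→W2 5  ⇒ total 16.
Compare {W2, W3, W6}: total 20.
Compare {W2, W3, W4}: total 22.
No size-3 selection does better; minimum is 16.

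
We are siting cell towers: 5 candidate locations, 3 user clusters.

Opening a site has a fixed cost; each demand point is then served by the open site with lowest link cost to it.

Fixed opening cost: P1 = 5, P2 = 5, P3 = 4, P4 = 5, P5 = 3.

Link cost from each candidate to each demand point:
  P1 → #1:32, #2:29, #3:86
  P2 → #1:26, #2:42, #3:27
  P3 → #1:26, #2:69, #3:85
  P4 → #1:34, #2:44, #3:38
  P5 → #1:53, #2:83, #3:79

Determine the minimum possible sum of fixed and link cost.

Open {P1, P2}: assign each demand point to its cheapest open site.
  #1→P2 26, #2→P1 29, #3→P2 27
  link cost 82, fixed 10 → total 92.
Compare {P1, P2, P5}: link cost 82 + fixed 13 = 95.
Compare {P1, P2, P3}: link cost 82 + fixed 14 = 96.
Compare {P1, P2, P4}: link cost 82 + fixed 15 = 97.
All other subsets cost ≥ 95. Minimum total cost: 92.

92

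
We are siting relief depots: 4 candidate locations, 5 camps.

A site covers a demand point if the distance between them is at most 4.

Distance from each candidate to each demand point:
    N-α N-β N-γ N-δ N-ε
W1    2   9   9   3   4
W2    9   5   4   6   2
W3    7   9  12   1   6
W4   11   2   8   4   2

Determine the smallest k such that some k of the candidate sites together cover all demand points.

3

Coverage sets (demand points within 4 of each site):
  W1: {N-α, N-δ, N-ε}
  W2: {N-γ, N-ε}
  W3: {N-δ}
  W4: {N-β, N-δ, N-ε}
No 2 sites suffice: every size-2 union leaves at least one demand point uncovered.
But {W1, W2, W4} covers everything, so the minimum is 3.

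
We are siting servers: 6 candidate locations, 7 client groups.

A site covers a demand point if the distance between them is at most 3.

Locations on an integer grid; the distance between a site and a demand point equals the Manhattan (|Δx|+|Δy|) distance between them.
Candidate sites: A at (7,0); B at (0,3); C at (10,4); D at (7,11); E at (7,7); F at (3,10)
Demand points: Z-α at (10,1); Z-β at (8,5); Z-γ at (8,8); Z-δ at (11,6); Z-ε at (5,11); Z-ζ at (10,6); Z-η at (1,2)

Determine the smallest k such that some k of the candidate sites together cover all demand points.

Coverage sets (demand points within 3 of each site):
  A: {}
  B: {Z-η}
  C: {Z-α, Z-β, Z-δ, Z-ζ}
  D: {Z-ε}
  E: {Z-β, Z-γ}
  F: {Z-ε}
No 3 sites suffice: every size-3 union leaves at least one demand point uncovered.
But {B, C, D, E} covers everything, so the minimum is 4.

4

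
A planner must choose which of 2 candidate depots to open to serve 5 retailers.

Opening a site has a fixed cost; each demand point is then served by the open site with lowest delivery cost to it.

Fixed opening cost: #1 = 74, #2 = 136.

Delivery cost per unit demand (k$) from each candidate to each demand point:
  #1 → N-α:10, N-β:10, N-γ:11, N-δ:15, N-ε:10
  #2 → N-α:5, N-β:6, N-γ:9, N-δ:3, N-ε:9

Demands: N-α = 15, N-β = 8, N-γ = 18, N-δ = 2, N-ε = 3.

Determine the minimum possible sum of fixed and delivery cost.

Open {#2}: assign each demand point to its cheapest open site.
  N-α→#2 15×5=75, N-β→#2 8×6=48, N-γ→#2 18×9=162, N-δ→#2 2×3=6, N-ε→#2 3×9=27
  delivery cost 318, fixed 136 → total 454.
Compare {#1, #2}: delivery cost 318 + fixed 210 = 528.
Compare {#1}: delivery cost 488 + fixed 74 = 562.

454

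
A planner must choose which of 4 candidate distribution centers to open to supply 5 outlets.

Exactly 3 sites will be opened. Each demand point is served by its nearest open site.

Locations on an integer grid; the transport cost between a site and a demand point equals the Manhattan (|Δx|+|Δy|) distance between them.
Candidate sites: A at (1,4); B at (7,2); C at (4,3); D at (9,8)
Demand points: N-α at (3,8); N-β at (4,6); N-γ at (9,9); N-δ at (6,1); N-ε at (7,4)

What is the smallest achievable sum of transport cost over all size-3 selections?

Open {B, C, D}.
  N-α→C 6, N-β→C 3, N-γ→D 1, N-δ→B 2, N-ε→B 2  ⇒ total 14.
Compare {A, B, D}: total 16.
Compare {A, C, D}: total 18.
No size-3 selection does better; minimum is 14.

14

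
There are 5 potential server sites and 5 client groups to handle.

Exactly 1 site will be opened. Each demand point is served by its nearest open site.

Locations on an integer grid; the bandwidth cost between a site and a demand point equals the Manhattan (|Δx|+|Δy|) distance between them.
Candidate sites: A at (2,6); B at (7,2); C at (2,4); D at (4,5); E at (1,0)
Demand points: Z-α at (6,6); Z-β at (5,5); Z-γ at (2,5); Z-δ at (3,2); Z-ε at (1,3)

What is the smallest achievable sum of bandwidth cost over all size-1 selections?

15

Open {D}.
  Z-α→D 3, Z-β→D 1, Z-γ→D 2, Z-δ→D 4, Z-ε→D 5  ⇒ total 15.
Compare {C}: total 16.
Compare {A}: total 18.
No size-1 selection does better; minimum is 15.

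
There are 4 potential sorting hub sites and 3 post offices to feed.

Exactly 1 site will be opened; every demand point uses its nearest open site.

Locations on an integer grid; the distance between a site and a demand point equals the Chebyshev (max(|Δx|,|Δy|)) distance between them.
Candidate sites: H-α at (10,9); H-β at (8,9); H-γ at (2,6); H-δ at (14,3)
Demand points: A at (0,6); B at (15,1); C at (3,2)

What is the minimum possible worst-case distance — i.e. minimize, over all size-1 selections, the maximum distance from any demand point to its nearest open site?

Open {H-β}.
  Farthest demand point is A at distance 8 (to H-β); all others are ≤ 8.
With {H-α} the worst case is 10.
With {H-γ} the worst case is 13.
No size-1 selection achieves below 8.

8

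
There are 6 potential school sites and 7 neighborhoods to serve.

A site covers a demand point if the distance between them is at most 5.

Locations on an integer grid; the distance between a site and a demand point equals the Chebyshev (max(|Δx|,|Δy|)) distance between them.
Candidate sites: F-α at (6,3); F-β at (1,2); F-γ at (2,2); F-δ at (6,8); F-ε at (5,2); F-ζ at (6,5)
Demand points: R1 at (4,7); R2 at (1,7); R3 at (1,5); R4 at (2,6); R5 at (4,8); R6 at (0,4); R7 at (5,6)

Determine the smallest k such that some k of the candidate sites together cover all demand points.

Coverage sets (demand points within 5 of each site):
  F-α: {R1, R2, R3, R4, R5, R7}
  F-β: {R1, R2, R3, R4, R6, R7}
  F-γ: {R1, R2, R3, R4, R6, R7}
  F-δ: {R1, R2, R3, R4, R5, R7}
  F-ε: {R1, R2, R3, R4, R6, R7}
  F-ζ: {R1, R2, R3, R4, R5, R7}
No single site covers all 7 demand points.
But {F-α, F-β} covers everything, so the minimum is 2.

2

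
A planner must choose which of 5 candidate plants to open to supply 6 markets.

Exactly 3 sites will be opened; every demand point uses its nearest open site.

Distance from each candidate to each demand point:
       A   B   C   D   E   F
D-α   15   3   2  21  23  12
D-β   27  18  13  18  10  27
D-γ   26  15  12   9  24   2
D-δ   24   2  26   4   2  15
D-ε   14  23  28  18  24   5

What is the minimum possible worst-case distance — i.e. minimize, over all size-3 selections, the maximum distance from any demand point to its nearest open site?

14

Open {D-α, D-δ, D-ε}.
  Farthest demand point is A at distance 14 (to D-ε); all others are ≤ 14.
With {D-β, D-δ, D-ε} the worst case is 14.
With {D-γ, D-δ, D-ε} the worst case is 14.
No size-3 selection achieves below 14.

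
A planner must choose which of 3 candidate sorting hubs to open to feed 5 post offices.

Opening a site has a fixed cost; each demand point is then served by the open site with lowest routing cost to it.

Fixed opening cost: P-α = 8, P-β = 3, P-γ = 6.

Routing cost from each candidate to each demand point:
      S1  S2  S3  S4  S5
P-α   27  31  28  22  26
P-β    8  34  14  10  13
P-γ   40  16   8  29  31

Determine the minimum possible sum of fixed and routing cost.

Open {P-β, P-γ}: assign each demand point to its cheapest open site.
  S1→P-β 8, S2→P-γ 16, S3→P-γ 8, S4→P-β 10, S5→P-β 13
  routing cost 55, fixed 9 → total 64.
Compare {P-α, P-β, P-γ}: routing cost 55 + fixed 17 = 72.
Compare {P-β}: routing cost 79 + fixed 3 = 82.
Compare {P-α, P-β}: routing cost 76 + fixed 11 = 87.
All other subsets cost ≥ 72. Minimum total cost: 64.

64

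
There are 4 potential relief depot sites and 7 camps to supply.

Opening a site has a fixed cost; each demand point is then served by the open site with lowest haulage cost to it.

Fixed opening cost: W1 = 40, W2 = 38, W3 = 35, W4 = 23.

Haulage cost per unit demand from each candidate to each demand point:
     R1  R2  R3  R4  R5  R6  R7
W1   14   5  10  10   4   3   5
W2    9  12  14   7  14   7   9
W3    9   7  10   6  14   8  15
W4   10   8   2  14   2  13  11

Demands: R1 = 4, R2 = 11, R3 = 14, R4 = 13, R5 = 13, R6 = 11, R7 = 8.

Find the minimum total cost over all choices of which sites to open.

Open {W1, W3, W4}: assign each demand point to its cheapest open site.
  R1→W3 4×9=36, R2→W1 11×5=55, R3→W4 14×2=28, R4→W3 13×6=78, R5→W4 13×2=26, R6→W1 11×3=33, R7→W1 8×5=40
  haulage cost 296, fixed 98 → total 394.
Compare {W1, W2, W4}: haulage cost 309 + fixed 101 = 410.
Compare {W1, W4}: haulage cost 352 + fixed 63 = 415.
Compare {W1, W2, W3, W4}: haulage cost 296 + fixed 136 = 432.
All other subsets cost ≥ 410. Minimum total cost: 394.

394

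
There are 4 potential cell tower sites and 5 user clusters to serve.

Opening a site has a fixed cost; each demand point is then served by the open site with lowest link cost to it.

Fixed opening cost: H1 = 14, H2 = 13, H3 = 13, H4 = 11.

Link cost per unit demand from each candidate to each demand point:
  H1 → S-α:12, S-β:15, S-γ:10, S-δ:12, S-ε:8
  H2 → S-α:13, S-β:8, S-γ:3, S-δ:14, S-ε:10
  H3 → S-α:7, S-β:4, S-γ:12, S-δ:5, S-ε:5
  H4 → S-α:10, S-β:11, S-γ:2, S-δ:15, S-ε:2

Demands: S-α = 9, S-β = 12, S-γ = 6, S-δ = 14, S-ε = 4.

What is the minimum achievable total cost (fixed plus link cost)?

225

Open {H3, H4}: assign each demand point to its cheapest open site.
  S-α→H3 9×7=63, S-β→H3 12×4=48, S-γ→H4 6×2=12, S-δ→H3 14×5=70, S-ε→H4 4×2=8
  link cost 201, fixed 24 → total 225.
Compare {H2, H3, H4}: link cost 201 + fixed 37 = 238.
Compare {H1, H3, H4}: link cost 201 + fixed 38 = 239.
Compare {H2, H3}: link cost 219 + fixed 26 = 245.
All other subsets cost ≥ 238. Minimum total cost: 225.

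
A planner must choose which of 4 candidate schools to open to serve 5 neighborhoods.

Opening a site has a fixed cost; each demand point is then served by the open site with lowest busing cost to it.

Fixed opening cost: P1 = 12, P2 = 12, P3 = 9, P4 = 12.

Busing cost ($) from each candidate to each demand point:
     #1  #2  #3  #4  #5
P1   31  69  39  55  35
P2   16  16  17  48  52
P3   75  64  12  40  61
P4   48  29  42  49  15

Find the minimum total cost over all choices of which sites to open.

132

Open {P2, P3, P4}: assign each demand point to its cheapest open site.
  #1→P2 16, #2→P2 16, #3→P3 12, #4→P3 40, #5→P4 15
  busing cost 99, fixed 33 → total 132.
Compare {P2, P4}: busing cost 112 + fixed 24 = 136.
Compare {P1, P2, P3, P4}: busing cost 99 + fixed 45 = 144.
Compare {P1, P2, P4}: busing cost 112 + fixed 36 = 148.
All other subsets cost ≥ 136. Minimum total cost: 132.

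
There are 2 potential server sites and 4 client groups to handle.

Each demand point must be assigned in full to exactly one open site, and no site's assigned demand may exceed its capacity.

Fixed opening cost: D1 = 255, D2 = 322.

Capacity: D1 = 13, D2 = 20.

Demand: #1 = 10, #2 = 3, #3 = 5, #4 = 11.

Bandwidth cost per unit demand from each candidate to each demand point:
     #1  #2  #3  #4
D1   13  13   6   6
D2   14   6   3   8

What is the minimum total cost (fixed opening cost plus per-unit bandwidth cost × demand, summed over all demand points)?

Open {D1, D2}; cheapest assignment that respects the capacities:
  D1 (cap 13, load 11): #4 — cost 11×6 = 66
  D2 (cap 20, load 18): #1, #2, #3 — cost 10×14 + 3×6 + 5×3 = 173
  Shipping 239, fixed 577 → total 816.
  Any other capacity-feasible assignment to {D1, D2} ships for at least 239.
Total demand is 29 and no other set of sites has combined capacity ≥ 29, so {D1, D2} is the only feasible choice of open sites. Minimum: 816.

816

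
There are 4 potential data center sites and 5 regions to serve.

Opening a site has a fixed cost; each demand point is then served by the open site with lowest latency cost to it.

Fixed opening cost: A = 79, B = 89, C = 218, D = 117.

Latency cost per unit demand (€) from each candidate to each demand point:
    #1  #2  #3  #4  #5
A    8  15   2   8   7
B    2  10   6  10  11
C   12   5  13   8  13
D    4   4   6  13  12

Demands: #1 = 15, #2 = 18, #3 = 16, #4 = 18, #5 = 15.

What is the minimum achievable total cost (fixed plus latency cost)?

Open {A, D}: assign each demand point to its cheapest open site.
  #1→D 15×4=60, #2→D 18×4=72, #3→A 16×2=32, #4→A 18×8=144, #5→A 15×7=105
  latency cost 413, fixed 196 → total 609.
Compare {A, B}: latency cost 491 + fixed 168 = 659.
Compare {A, B, D}: latency cost 383 + fixed 285 = 668.
Compare {B}: latency cost 651 + fixed 89 = 740.
All other subsets cost ≥ 659. Minimum total cost: 609.

609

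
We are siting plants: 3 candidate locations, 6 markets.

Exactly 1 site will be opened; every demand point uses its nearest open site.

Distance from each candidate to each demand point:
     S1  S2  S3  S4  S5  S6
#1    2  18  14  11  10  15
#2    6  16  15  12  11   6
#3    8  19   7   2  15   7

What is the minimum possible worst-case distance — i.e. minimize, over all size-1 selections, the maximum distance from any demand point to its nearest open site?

Open {#2}.
  Farthest demand point is S2 at distance 16 (to #2); all others are ≤ 16.
With {#1} the worst case is 18.
With {#3} the worst case is 19.
No size-1 selection achieves below 16.

16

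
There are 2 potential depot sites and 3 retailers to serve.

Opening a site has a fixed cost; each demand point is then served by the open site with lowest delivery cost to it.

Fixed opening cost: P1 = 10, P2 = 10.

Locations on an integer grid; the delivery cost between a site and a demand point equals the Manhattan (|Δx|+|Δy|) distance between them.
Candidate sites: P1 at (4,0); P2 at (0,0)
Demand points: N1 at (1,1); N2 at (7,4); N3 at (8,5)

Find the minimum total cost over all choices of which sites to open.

Open {P1}: assign each demand point to its cheapest open site.
  N1→P1 4, N2→P1 7, N3→P1 9
  delivery cost 20, fixed 10 → total 30.
Compare {P2}: delivery cost 26 + fixed 10 = 36.
Compare {P1, P2}: delivery cost 18 + fixed 20 = 38.

30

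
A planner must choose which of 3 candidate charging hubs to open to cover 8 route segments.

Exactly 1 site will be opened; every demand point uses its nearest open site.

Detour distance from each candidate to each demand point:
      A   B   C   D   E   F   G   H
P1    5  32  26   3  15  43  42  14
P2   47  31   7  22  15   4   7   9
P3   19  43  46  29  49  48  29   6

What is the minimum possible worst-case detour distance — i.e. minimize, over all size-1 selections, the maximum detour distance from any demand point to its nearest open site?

43

Open {P1}.
  Farthest demand point is F at detour distance 43 (to P1); all others are ≤ 43.
With {P2} the worst case is 47.
With {P3} the worst case is 49.
No size-1 selection achieves below 43.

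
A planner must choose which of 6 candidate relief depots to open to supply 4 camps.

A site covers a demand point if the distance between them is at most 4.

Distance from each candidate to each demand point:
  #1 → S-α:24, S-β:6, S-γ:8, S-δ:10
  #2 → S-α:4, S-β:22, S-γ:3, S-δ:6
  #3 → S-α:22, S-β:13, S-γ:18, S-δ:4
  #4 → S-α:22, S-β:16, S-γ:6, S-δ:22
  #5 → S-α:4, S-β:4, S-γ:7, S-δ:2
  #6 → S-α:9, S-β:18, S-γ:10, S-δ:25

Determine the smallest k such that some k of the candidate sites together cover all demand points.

2

Coverage sets (demand points within 4 of each site):
  #1: {}
  #2: {S-α, S-γ}
  #3: {S-δ}
  #4: {}
  #5: {S-α, S-β, S-δ}
  #6: {}
No single site covers all 4 demand points.
But {#2, #5} covers everything, so the minimum is 2.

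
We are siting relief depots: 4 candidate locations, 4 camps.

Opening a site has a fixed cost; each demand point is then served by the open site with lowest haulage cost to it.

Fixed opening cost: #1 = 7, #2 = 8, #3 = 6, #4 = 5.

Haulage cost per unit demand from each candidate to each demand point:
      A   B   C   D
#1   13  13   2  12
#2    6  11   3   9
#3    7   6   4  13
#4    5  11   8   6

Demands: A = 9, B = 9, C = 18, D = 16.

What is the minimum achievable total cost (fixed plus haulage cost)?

249

Open {#1, #3, #4}: assign each demand point to its cheapest open site.
  A→#4 9×5=45, B→#3 9×6=54, C→#1 18×2=36, D→#4 16×6=96
  haulage cost 231, fixed 18 → total 249.
Compare {#1, #2, #3, #4}: haulage cost 231 + fixed 26 = 257.
Compare {#2, #3, #4}: haulage cost 249 + fixed 19 = 268.
Compare {#3, #4}: haulage cost 267 + fixed 11 = 278.
All other subsets cost ≥ 257. Minimum total cost: 249.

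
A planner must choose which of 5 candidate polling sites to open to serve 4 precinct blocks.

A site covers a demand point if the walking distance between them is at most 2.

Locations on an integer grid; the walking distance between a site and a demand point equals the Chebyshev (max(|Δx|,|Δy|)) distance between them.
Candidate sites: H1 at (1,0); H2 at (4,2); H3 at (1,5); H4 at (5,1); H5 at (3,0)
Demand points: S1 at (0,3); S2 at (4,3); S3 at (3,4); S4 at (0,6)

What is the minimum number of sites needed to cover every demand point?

Coverage sets (demand points within 2 of each site):
  H1: {}
  H2: {S2, S3}
  H3: {S1, S3, S4}
  H4: {S2}
  H5: {}
No single site covers all 4 demand points.
But {H2, H3} covers everything, so the minimum is 2.

2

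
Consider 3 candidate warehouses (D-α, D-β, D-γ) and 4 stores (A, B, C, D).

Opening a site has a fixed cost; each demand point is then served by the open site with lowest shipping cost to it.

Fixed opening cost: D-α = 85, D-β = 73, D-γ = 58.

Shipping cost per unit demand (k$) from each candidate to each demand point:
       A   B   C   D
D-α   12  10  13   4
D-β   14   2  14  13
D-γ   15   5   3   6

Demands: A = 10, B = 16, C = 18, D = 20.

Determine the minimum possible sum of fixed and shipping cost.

462

Open {D-γ}: assign each demand point to its cheapest open site.
  A→D-γ 10×15=150, B→D-γ 16×5=80, C→D-γ 18×3=54, D→D-γ 20×6=120
  shipping cost 404, fixed 58 → total 462.
Compare {D-α, D-γ}: shipping cost 334 + fixed 143 = 477.
Compare {D-β, D-γ}: shipping cost 346 + fixed 131 = 477.
Compare {D-α, D-β, D-γ}: shipping cost 286 + fixed 216 = 502.
All other subsets cost ≥ 477. Minimum total cost: 462.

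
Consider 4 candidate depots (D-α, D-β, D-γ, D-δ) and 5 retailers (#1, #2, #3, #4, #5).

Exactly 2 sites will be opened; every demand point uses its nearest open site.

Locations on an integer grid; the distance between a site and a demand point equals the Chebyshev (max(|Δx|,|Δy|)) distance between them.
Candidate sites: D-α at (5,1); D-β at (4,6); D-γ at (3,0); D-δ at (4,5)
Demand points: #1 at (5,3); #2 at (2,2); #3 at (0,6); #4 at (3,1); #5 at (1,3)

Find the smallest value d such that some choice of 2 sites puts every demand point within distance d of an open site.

Open {D-α, D-β}.
  Farthest demand point is #3 at distance 4 (to D-β); all others are ≤ 4.
With {D-α, D-δ} the worst case is 4.
With {D-β, D-γ} the worst case is 4.
No size-2 selection achieves below 4.

4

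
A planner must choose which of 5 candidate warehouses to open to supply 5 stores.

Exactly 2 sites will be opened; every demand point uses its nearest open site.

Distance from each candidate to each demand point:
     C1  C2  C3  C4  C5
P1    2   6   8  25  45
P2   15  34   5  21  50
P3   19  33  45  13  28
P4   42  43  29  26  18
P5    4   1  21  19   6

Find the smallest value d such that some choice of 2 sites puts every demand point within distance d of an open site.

Open {P1, P5}.
  Farthest demand point is C4 at distance 19 (to P5); all others are ≤ 19.
With {P2, P5} the worst case is 19.
With {P3, P5} the worst case is 21.
No size-2 selection achieves below 19.

19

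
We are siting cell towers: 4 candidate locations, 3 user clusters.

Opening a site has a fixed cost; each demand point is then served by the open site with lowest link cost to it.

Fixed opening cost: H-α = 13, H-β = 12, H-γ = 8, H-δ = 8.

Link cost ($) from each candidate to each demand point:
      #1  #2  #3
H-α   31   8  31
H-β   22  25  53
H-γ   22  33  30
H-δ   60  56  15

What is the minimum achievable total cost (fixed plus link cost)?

74

Open {H-α, H-γ, H-δ}: assign each demand point to its cheapest open site.
  #1→H-γ 22, #2→H-α 8, #3→H-δ 15
  link cost 45, fixed 29 → total 74.
Compare {H-α, H-δ}: link cost 54 + fixed 21 = 75.
Compare {H-α, H-β, H-δ}: link cost 45 + fixed 33 = 78.
Compare {H-α, H-γ}: link cost 60 + fixed 21 = 81.
All other subsets cost ≥ 75. Minimum total cost: 74.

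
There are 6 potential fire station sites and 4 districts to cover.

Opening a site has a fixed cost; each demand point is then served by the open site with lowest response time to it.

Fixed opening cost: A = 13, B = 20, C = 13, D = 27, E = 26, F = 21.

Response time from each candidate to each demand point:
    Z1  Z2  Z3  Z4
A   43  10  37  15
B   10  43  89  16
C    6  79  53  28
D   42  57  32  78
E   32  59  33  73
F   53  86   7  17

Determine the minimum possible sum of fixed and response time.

Open {A, C, F}: assign each demand point to its cheapest open site.
  Z1→C 6, Z2→A 10, Z3→F 7, Z4→A 15
  response time 38, fixed 47 → total 85.
Compare {A, C}: response time 68 + fixed 26 = 94.
Compare {A, B, F}: response time 42 + fixed 54 = 96.
Compare {A, B}: response time 72 + fixed 33 = 105.
All other subsets cost ≥ 94. Minimum total cost: 85.

85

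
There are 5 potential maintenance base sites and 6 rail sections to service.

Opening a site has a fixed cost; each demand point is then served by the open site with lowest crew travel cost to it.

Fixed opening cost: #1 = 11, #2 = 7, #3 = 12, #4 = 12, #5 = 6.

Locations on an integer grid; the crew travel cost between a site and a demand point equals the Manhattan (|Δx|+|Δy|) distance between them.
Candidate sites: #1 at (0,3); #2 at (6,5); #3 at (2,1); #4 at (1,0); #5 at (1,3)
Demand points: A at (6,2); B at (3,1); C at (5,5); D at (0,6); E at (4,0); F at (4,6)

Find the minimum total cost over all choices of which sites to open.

Open {#2, #5}: assign each demand point to its cheapest open site.
  A→#2 3, B→#5 4, C→#2 1, D→#5 4, E→#5 6, F→#2 3
  crew travel cost 21, fixed 13 → total 34.
Compare {#2}: crew travel cost 28 + fixed 7 = 35.
Compare {#2, #3}: crew travel cost 18 + fixed 19 = 37.
Compare {#5}: crew travel cost 32 + fixed 6 = 38.
All other subsets cost ≥ 35. Minimum total cost: 34.

34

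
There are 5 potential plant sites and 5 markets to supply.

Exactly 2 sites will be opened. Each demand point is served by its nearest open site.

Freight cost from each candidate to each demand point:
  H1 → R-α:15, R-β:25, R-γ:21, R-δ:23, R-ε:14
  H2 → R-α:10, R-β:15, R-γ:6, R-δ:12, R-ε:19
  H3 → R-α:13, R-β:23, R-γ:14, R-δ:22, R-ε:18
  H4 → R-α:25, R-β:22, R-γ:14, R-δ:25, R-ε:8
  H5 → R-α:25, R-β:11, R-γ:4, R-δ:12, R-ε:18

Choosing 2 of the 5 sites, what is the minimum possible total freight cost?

51

Open {H2, H4}.
  R-α→H2 10, R-β→H2 15, R-γ→H2 6, R-δ→H2 12, R-ε→H4 8  ⇒ total 51.
Compare {H2, H5}: total 55.
Compare {H1, H5}: total 56.
No size-2 selection does better; minimum is 51.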